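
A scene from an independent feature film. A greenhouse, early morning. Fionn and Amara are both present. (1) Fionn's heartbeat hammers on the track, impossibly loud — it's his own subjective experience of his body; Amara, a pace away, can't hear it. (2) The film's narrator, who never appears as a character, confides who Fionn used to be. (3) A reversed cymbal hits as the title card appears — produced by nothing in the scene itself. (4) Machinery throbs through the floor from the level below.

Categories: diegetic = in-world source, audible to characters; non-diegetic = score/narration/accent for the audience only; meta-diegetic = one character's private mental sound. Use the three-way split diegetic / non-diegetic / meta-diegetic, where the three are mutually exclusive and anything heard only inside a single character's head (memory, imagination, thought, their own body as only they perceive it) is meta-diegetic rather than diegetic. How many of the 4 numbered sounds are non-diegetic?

(1) is meta-diegetic: it's Fionn's internal bodily sensation rendered as sound; only Fionn 'hears' it.
(2) external voice-over — not a character, not heard by anyone in the scene → non-diegetic.
Sound (3): an editorial stinger — it belongs to the cut, not the story world, so non-diegetic.
(4) is diegetic: ambient/room sound belonging to the story's physical space.
Non-diegetic: (2), (3) — that's 2.

2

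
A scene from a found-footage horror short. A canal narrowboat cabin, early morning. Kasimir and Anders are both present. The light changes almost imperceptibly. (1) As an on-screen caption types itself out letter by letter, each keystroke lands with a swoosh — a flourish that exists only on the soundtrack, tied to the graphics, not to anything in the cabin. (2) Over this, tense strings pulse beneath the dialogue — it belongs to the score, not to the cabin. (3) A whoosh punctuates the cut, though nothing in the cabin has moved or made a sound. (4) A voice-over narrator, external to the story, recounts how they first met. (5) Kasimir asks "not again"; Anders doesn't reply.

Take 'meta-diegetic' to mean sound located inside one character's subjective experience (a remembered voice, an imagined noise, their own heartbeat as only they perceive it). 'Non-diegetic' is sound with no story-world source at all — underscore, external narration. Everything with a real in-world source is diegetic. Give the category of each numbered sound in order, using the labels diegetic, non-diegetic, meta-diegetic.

(1) is non-diegetic: sound married to a title/caption — outside the diegesis by definition.
(2) is non-diegetic: it has no source in the story world and no character can hear it — it's underscore.
(3) is non-diegetic: it's a sound-design accent with no in-world source; no one in the scene can hear it.
(4) is non-diegetic: commentary laid over the scene from outside the fiction.
(5) is diegetic: spoken by a character present in the story world.

non-diegetic, non-diegetic, non-diegetic, non-diegetic, diegetic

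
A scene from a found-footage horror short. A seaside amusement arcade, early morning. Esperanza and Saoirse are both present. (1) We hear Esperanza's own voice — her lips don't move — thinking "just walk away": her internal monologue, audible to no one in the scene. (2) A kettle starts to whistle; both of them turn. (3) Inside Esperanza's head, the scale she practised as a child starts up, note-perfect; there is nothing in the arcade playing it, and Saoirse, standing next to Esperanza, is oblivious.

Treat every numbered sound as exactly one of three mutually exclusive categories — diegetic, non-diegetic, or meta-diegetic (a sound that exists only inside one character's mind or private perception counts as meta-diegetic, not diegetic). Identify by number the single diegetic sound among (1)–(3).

2

(1) is meta-diegetic: it's Esperanza's unspoken thought, heard only by the audience via her subjectivity.
Sound (2): an in-world source (a kettle); characters could hear it, so diegetic.
Sound (3): remembered music, private to Esperanza — Saoirse is oblivious because it isn't in the room, so meta-diegetic.
Only (2) is diegetic.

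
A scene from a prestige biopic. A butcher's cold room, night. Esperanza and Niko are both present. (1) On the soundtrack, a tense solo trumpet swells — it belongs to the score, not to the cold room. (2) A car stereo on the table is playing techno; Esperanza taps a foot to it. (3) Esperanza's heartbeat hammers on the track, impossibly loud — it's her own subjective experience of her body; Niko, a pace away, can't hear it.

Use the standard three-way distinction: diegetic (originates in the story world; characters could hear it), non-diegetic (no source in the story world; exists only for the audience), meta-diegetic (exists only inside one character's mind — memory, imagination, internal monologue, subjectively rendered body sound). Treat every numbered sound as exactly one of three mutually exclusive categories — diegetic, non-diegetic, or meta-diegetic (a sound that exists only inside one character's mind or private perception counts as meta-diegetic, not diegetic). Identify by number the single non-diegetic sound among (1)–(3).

1

Sound (1): score with no on-screen or off-screen source; it exists for the audience alone, so non-diegetic.
(2) source music from a car stereo, which exists in the story world → diegetic.
(3) is meta-diegetic: point-of-audition from inside Esperanza's body; not a sound in the room.
Only (1) is non-diegetic.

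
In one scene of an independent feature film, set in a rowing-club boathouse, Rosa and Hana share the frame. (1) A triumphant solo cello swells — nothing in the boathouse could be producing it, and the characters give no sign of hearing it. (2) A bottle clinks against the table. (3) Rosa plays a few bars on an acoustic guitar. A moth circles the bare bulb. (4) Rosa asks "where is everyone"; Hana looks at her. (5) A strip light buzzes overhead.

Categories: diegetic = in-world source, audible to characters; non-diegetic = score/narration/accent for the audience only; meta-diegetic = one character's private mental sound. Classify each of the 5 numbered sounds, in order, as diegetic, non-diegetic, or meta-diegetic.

non-diegetic, diegetic, diegetic, diegetic, diegetic

(1) it has no source in the story world and no character can hear it — it's underscore → non-diegetic.
(2) the sound comes from a bottle physically present in the location → diegetic.
(3) the instrument and the performer are both in the scene → diegetic.
(4) Rosa is a character speaking aloud in the scene → diegetic.
(5) is diegetic: it's the actual ambient sound of the location.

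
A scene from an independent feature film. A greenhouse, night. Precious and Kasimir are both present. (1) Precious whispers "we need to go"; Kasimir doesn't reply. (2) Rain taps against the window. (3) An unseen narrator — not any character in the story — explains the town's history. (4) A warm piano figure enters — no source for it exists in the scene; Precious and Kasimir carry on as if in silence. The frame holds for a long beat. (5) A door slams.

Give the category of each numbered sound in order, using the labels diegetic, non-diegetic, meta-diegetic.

Sound (1): spoken by a character present in the story world, so diegetic.
Sound (2): rain is part of the location's real environment, so diegetic.
(3) the narrator exists outside the story world, addressing only the audience → non-diegetic.
(4) it has no source in the story world and no character can hear it — it's underscore → non-diegetic.
Sound (5): a door is a real object/event in the scene's world, so diegetic.

diegetic, diegetic, non-diegetic, non-diegetic, diegetic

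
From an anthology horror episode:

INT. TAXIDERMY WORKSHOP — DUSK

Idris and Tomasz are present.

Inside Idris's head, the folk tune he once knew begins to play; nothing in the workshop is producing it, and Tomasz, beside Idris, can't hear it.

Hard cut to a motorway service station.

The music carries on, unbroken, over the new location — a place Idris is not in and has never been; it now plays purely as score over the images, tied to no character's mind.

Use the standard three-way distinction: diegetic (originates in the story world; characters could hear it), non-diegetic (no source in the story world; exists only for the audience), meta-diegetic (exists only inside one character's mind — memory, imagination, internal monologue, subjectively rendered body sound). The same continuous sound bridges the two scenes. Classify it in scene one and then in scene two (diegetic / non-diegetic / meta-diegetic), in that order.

Scene one: the music exists only inside Idris's mind; Tomasz can't hear it → meta-diegetic.
Scene two: it's detached from Idris entirely and plays over unrelated images with no in-world source — conventional underscore → non-diegetic.

meta-diegetic, non-diegetic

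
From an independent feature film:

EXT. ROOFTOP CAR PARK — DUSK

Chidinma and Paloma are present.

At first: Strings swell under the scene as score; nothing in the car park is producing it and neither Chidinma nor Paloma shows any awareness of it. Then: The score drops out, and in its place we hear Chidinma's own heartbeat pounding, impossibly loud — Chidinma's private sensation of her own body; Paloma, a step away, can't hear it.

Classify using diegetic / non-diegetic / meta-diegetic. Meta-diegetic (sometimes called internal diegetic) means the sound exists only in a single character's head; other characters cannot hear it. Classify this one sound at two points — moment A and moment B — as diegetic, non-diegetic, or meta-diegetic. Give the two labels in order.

Moment A: underscore with no in-world source, inaudible to the characters → non-diegetic.
Moment B: the body sound is Chidinma's subjective perception alone — Paloma can't hear it → meta-diegetic.

non-diegetic, meta-diegetic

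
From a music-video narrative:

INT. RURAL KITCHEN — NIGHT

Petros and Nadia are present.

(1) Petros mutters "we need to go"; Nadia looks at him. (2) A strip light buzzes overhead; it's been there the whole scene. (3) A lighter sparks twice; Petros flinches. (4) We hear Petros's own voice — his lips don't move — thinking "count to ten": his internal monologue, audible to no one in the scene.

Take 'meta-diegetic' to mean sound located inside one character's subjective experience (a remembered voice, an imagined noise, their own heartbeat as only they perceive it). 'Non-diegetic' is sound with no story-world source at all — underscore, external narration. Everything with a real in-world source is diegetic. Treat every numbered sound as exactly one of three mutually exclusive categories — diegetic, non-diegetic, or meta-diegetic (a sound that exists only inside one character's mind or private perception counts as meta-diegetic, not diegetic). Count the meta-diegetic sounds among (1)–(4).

1

Sound (1): spoken by a character present in the story world, so diegetic.
Sound (2): it's the actual ambient sound of the location, so diegetic.
(3) a lighter is a real object/event in the scene's world → diegetic.
Sound (4): it's Petros's unspoken thought, heard only by the audience via his subjectivity, so meta-diegetic.
Meta-diegetic: (4) — that's 1.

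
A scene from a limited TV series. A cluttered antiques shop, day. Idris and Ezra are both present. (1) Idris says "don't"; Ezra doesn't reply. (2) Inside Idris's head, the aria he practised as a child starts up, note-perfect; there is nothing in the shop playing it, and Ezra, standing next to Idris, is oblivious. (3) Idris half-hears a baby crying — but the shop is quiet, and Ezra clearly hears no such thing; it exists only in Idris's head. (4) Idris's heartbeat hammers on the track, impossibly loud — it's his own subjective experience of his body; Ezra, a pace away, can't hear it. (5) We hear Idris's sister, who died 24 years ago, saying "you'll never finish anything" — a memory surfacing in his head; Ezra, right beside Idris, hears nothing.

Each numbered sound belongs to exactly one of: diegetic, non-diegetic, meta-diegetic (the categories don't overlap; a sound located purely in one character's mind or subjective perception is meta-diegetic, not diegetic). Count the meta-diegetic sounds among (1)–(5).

4

Sound (1): on-screen dialogue — Idris speaks and Ezra is there to hear, so diegetic.
(2) is meta-diegetic: the music is a memory playing inside Idris's mind alone; no real-world source, Ezra can't hear it.
Sound (3): the sound is imagined by Idris; nothing in the story world is producing it and Ezra can't hear it, so meta-diegetic.
(4) it's Idris's internal bodily sensation rendered as sound; only Idris 'hears' it → meta-diegetic.
Sound (5): the voice is a memory playing only inside Idris's mind; Ezra can't hear it, so meta-diegetic.
So 4 of the 5 are meta-diegetic: (2), (3), (4), (5).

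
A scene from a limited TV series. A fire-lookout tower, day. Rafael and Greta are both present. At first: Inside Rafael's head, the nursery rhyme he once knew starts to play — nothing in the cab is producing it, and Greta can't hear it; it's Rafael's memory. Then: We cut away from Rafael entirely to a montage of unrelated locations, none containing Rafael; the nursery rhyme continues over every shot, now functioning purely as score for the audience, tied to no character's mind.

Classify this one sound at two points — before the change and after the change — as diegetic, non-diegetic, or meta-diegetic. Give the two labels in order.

Before the change: the music lives inside Rafael's mind alone; Greta can't hear it → meta-diegetic.
After the change: once it plays over shots Rafael isn't in, detached from any character's subjectivity, it's conventional underscore → non-diegetic.

meta-diegetic, non-diegetic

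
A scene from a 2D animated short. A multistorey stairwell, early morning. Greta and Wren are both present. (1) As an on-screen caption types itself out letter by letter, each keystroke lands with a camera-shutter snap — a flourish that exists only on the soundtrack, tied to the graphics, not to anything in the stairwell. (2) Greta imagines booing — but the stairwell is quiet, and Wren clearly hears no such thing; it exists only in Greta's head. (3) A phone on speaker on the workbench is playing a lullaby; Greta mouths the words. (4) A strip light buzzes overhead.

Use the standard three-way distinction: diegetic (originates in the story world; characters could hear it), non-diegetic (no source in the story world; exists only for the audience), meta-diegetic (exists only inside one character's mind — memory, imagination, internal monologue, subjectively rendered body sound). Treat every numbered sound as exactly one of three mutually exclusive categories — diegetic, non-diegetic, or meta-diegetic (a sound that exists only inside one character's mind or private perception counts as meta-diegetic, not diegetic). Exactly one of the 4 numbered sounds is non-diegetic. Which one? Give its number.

(1) is non-diegetic: the caption isn't part of the story world, so neither is the sound tied to it.
(2) Greta alone 'hears' it — an imagined sound, not present in the space → meta-diegetic.
Sound (3): source music from a phone on speaker, which exists in the story world, so diegetic.
(4) it's the actual ambient sound of the location → diegetic.
Only (1) is non-diegetic.

1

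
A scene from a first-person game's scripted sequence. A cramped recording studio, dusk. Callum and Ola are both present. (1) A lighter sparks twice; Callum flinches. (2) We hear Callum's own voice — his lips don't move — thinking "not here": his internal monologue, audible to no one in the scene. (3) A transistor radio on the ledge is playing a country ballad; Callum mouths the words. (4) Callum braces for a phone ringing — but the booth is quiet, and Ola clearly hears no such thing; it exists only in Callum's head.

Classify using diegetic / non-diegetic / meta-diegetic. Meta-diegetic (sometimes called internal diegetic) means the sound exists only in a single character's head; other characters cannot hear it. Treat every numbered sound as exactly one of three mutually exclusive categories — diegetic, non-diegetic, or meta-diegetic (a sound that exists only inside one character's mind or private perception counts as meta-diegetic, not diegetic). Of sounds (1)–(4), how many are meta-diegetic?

(1) the sound comes from a lighter physically present in the location → diegetic.
Sound (2): it's Callum's unspoken thought, heard only by the audience via his subjectivity, so meta-diegetic.
(3) is diegetic: a transistor radio is a physical source in the scene and Callum reacts to it.
Sound (4): Callum alone 'hears' it — an imagined sound, not present in the space, so meta-diegetic.
So 2 of the 4 are meta-diegetic: (2), (4).

2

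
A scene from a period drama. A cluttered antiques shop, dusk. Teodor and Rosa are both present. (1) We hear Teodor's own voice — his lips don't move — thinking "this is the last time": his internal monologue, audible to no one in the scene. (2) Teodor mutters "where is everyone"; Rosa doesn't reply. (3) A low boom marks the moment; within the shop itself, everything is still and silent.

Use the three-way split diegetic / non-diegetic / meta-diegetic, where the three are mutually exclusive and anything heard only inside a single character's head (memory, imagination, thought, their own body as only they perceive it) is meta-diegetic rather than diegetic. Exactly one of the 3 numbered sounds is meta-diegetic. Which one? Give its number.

1

(1) is meta-diegetic: Teodor's thought-voice: a private mental sound no other character can hear.
Sound (2): on-screen dialogue — Teodor speaks and Rosa is there to hear, so diegetic.
Sound (3): an editorial stinger — it belongs to the cut, not the story world, so non-diegetic.
Only (1) is meta-diegetic.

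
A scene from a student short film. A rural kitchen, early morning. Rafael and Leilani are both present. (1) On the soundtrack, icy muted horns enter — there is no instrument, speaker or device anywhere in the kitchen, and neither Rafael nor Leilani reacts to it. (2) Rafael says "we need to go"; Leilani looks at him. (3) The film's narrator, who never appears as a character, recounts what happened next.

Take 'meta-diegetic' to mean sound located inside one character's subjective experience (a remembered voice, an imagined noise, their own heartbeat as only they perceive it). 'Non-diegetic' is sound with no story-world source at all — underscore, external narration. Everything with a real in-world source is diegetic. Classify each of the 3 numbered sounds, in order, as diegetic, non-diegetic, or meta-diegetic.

non-diegetic, diegetic, non-diegetic

Sound (1): it has no source in the story world and no character can hear it — it's underscore, so non-diegetic.
Sound (2): Rafael is a character speaking aloud in the scene, so diegetic.
(3) is non-diegetic: external voice-over — not a character, not heard by anyone in the scene.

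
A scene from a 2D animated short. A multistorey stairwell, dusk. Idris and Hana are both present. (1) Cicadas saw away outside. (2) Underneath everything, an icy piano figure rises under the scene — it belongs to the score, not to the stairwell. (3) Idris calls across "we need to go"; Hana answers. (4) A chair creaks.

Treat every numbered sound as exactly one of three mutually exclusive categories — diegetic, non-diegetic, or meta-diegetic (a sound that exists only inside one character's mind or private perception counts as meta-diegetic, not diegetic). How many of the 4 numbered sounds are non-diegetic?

(1) ambient/room sound belonging to the story's physical space → diegetic.
(2) is non-diegetic: score with no on-screen or off-screen source; it exists for the audience alone.
Sound (3): Idris is a character speaking aloud in the scene, so diegetic.
(4) is diegetic: an in-world source (a chair); characters could hear it.
So 1 of the 4 is non-diegetic: (2).

1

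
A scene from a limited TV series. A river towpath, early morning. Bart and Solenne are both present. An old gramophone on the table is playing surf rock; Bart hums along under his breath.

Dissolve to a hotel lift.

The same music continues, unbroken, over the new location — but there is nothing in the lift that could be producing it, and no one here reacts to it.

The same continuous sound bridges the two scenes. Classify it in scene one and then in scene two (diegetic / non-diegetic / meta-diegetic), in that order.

diegetic, non-diegetic

Scene one: an old gramophone is an on-screen source and Bart reacts to it → diegetic.
Scene two: there is no source in the lift and no one hears it — it's now underscore → non-diegetic.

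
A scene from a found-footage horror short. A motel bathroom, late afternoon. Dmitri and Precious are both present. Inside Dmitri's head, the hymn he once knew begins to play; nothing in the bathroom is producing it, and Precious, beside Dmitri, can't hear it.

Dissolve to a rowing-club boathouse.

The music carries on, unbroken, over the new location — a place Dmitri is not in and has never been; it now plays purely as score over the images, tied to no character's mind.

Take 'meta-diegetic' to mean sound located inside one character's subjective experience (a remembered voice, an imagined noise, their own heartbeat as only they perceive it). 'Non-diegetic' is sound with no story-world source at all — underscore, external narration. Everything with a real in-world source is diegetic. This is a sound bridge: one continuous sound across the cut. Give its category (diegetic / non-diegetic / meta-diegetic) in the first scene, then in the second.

meta-diegetic, non-diegetic

Scene one: the music exists only inside Dmitri's mind; Precious can't hear it → meta-diegetic.
Scene two: it's detached from Dmitri entirely and plays over unrelated images with no in-world source — conventional underscore → non-diegetic.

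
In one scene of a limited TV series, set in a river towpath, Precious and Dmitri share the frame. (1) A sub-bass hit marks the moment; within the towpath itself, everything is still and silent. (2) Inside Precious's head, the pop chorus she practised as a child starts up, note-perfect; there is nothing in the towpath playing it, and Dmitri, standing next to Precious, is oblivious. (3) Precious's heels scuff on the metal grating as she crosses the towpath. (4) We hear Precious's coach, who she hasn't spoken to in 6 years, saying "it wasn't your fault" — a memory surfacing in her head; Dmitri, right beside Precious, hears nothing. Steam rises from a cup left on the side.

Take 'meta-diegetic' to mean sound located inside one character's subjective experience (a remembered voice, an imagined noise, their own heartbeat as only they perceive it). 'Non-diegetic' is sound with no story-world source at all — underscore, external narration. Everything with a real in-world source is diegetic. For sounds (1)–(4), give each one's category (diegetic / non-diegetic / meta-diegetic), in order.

(1) nothing in the scene produces it; it's an accent added for the audience → non-diegetic.
(2) is meta-diegetic: remembered music, private to Precious — Dmitri is oblivious because it isn't in the room.
Sound (3): a character's body making contact with the set — an in-world sound, so diegetic.
Sound (4): it's Precious's recollection rendered as sound; the other character can't hear it, so meta-diegetic.

non-diegetic, meta-diegetic, diegetic, meta-diegetic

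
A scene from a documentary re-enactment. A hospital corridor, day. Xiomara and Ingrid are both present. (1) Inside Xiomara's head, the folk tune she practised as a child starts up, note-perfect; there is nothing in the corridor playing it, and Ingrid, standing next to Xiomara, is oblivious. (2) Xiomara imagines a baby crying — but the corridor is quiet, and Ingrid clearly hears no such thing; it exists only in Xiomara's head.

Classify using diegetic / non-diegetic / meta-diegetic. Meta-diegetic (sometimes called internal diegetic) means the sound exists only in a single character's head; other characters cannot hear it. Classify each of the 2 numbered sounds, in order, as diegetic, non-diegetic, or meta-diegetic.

Sound (1): the music is a memory playing inside Xiomara's mind alone; no real-world source, Ingrid can't hear it, so meta-diegetic.
Sound (2): the sound is imagined by Xiomara; nothing in the story world is producing it and Ingrid can't hear it, so meta-diegetic.

meta-diegetic, meta-diegetic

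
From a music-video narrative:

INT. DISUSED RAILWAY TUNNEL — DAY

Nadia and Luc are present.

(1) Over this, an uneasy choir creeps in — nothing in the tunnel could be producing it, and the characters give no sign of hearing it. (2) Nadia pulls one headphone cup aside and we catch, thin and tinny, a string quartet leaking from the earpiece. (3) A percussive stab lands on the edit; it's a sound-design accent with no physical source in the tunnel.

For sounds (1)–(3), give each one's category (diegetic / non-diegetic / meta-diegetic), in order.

(1) is non-diegetic: nothing in the tunnel produces it and the characters don't hear it — pure soundtrack.
(2) is diegetic: it's leaking from a physical pair of headphones in the scene.
(3) is non-diegetic: it's a sound-design accent with no in-world source; no one in the scene can hear it.

non-diegetic, diegetic, non-diegetic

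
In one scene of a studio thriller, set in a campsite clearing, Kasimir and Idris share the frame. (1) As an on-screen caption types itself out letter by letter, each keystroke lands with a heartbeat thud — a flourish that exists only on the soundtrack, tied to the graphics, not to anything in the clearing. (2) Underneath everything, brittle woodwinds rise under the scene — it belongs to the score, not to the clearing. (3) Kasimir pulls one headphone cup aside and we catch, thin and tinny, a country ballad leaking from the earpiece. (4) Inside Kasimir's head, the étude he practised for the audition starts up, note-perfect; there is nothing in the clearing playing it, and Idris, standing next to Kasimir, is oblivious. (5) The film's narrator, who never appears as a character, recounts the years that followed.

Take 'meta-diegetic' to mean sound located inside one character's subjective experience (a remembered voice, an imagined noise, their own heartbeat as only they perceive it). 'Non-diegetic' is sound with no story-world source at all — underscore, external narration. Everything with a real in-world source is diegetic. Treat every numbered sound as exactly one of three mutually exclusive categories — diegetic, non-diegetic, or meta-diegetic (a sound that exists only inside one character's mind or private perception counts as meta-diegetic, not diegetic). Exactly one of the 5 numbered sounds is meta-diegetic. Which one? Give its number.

4

(1) is non-diegetic: the caption isn't part of the story world, so neither is the sound tied to it.
(2) is non-diegetic: nothing in the clearing produces it and the characters don't hear it — pure soundtrack.
(3) is diegetic: the earpiece is a real device on Kasimir's head — source music.
(4) is meta-diegetic: the music is a memory playing inside Kasimir's mind alone; no real-world source, Idris can't hear it.
(5) is non-diegetic: external voice-over — not a character, not heard by anyone in the scene.
Only (4) is meta-diegetic.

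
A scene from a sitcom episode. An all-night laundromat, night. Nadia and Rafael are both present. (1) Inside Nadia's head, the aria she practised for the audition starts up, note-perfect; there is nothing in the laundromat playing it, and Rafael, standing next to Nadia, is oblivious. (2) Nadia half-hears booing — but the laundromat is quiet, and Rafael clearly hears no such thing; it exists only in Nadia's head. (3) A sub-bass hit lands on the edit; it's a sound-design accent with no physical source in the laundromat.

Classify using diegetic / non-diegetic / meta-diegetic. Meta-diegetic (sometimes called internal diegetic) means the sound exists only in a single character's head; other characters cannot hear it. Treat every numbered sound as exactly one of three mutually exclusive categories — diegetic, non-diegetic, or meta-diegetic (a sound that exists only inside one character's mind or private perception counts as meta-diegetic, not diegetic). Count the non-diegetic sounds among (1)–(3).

1

(1) it lives in Nadia's subjectivity, not in the laundromat → meta-diegetic.
Sound (2): subjective to Nadia: the laundromat is silent and Rafael hears nothing, so meta-diegetic.
(3) is non-diegetic: nothing in the scene produces it; it's an accent added for the audience.
So 1 of the 3 is non-diegetic: (3).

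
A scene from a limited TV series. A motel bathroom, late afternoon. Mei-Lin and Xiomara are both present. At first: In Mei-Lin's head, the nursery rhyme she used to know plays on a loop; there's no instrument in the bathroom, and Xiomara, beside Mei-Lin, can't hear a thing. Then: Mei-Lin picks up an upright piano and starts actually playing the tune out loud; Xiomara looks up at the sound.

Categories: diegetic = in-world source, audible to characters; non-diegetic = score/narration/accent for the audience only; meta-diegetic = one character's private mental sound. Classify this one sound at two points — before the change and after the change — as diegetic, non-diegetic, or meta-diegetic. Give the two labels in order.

Before the change: the tune exists only as Mei-Lin's private memory; Xiomara can't hear it → meta-diegetic.
After the change: Mei-Lin is now producing it live on an upright piano, in the room, and Xiomara hears it → diegetic.

meta-diegetic, diegetic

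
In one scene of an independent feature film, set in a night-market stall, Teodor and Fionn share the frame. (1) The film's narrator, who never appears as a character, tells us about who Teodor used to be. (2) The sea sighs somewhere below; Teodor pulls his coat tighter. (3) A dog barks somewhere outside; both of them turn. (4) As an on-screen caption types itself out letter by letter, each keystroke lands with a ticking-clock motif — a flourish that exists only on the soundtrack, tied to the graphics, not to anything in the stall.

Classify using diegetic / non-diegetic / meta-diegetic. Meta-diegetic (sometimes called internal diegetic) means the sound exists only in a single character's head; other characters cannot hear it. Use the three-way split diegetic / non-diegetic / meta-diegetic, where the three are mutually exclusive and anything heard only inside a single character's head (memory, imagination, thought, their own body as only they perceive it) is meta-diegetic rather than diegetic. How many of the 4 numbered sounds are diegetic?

2

(1) commentary laid over the scene from outside the fiction → non-diegetic.
Sound (2): it's the actual ambient sound of the location, so diegetic.
Sound (3): an in-world source (a dog); characters could hear it, so diegetic.
Sound (4): the caption isn't part of the story world, so neither is the sound tied to it, so non-diegetic.
Diegetic: (2), (3) — that's 2.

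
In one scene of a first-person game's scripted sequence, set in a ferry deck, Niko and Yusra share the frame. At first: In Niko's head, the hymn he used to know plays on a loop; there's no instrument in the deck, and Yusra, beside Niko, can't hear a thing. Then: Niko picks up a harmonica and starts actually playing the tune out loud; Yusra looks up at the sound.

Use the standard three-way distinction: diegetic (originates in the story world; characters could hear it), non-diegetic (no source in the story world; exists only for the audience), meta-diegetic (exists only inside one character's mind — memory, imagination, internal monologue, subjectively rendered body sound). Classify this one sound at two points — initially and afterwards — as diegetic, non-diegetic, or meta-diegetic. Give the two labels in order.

Initially: the tune exists only as Niko's private memory; Yusra can't hear it → meta-diegetic.
Afterwards: Niko is now producing it live on a harmonica, in the room, and Yusra hears it → diegetic.

meta-diegetic, diegetic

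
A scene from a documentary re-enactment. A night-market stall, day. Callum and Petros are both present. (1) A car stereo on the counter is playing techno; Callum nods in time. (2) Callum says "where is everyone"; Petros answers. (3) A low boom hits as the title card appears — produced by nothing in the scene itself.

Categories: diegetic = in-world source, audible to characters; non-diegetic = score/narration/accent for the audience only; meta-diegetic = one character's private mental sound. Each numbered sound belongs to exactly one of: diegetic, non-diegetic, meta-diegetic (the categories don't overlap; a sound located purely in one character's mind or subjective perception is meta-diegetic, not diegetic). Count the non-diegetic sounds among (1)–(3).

1

Sound (1): the music comes from an on-screen device that Callum responds to, so diegetic.
Sound (2): Callum is a character speaking aloud in the scene, so diegetic.
Sound (3): it's a sound-design accent with no in-world source; no one in the scene can hear it, so non-diegetic.
Non-diegetic: (3) — that's 1.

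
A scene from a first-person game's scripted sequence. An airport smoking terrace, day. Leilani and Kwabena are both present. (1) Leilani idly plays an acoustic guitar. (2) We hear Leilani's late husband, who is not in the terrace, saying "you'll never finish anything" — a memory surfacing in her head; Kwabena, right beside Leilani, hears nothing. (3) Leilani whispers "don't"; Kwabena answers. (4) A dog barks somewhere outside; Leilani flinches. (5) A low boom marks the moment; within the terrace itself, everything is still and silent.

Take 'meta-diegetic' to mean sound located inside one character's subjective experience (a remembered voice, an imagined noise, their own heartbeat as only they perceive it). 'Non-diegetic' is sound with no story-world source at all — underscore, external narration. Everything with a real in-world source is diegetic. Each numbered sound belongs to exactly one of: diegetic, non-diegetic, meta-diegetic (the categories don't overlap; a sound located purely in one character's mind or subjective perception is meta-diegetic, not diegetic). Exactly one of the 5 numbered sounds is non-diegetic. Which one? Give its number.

5

(1) is diegetic: a character is playing an acoustic guitar on screen.
(2) a remembered line, private to Leilani — not present in the room, not audible to Kwabena → meta-diegetic.
Sound (3): spoken by a character present in the story world, so diegetic.
(4) is diegetic: the sound comes from a dog physically present in the location.
(5) it's a sound-design accent with no in-world source; no one in the scene can hear it → non-diegetic.
Only (5) is non-diegetic.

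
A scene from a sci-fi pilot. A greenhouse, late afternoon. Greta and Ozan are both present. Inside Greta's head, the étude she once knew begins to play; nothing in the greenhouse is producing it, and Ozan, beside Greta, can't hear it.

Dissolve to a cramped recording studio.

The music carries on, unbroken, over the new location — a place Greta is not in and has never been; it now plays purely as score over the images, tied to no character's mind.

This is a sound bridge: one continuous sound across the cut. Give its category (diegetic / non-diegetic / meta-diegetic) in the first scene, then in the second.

meta-diegetic, non-diegetic

Scene one: the music exists only inside Greta's mind; Ozan can't hear it → meta-diegetic.
Scene two: it's detached from Greta entirely and plays over unrelated images with no in-world source — conventional underscore → non-diegetic.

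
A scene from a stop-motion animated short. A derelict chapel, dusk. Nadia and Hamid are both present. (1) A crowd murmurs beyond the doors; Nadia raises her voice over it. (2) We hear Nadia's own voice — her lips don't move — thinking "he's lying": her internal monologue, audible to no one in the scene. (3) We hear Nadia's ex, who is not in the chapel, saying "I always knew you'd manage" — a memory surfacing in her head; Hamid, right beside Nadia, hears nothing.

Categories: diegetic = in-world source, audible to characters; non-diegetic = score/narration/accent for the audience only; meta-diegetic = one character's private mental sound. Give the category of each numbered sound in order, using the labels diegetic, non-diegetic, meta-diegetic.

diegetic, meta-diegetic, meta-diegetic

Sound (1): a crowd is part of the location's real environment, so diegetic.
Sound (2): it's Nadia's unspoken thought, heard only by the audience via her subjectivity, so meta-diegetic.
(3) is meta-diegetic: a remembered line, private to Nadia — not present in the room, not audible to Hamid.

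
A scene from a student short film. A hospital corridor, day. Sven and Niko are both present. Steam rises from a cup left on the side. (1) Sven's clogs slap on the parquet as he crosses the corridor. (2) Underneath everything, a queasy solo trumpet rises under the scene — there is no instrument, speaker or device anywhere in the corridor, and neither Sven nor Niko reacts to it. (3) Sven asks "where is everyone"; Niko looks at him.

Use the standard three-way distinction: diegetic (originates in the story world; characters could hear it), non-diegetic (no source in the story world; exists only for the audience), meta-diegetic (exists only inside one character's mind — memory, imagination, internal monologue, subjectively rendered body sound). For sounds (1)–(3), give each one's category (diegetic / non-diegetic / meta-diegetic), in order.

diegetic, non-diegetic, diegetic

(1) a character's body making contact with the set — an in-world sound → diegetic.
(2) is non-diegetic: it has no source in the story world and no character can hear it — it's underscore.
(3) is diegetic: spoken by a character present in the story world.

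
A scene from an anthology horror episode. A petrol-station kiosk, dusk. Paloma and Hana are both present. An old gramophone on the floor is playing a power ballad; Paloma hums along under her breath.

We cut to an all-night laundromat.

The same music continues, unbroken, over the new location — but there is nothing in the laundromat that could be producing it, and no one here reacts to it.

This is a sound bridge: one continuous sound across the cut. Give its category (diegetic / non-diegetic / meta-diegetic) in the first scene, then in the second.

Scene one: an old gramophone is an on-screen source and Paloma reacts to it → diegetic.
Scene two: there is no source in the laundromat and no one hears it — it's now underscore → non-diegetic.

diegetic, non-diegetic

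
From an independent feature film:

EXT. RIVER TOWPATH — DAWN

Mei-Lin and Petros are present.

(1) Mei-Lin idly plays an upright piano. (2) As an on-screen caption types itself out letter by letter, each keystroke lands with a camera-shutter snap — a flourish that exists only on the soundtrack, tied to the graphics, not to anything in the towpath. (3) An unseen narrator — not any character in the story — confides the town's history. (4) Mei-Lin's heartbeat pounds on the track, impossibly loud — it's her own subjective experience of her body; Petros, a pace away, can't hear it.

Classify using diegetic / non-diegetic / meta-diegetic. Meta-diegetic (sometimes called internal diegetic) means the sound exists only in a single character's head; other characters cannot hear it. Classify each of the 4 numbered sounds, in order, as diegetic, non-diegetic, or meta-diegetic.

diegetic, non-diegetic, non-diegetic, meta-diegetic

(1) is diegetic: the instrument and the performer are both in the scene.
(2) it accompanies on-screen graphics, not anything inside the story world → non-diegetic.
(3) is non-diegetic: the narrator exists outside the story world, addressing only the audience.
(4) is meta-diegetic: a subjective body sound — Mei-Lin's private perception, inaudible to Petros.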